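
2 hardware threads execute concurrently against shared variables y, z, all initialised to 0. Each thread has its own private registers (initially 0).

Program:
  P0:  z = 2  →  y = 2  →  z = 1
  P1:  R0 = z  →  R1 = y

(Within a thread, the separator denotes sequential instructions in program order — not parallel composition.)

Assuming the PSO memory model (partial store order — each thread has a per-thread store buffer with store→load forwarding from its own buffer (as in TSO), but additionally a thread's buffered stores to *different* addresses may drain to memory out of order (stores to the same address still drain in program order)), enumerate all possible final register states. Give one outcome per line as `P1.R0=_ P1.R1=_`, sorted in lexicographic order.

P1.R0=0 P1.R1=0
P1.R0=0 P1.R1=2
P1.R0=1 P1.R1=0
P1.R0=1 P1.R1=2
P1.R0=2 P1.R1=0
P1.R0=2 P1.R1=2

outcome vector order: (P1.R0,P1.R1)
|PSO outcomes| = 6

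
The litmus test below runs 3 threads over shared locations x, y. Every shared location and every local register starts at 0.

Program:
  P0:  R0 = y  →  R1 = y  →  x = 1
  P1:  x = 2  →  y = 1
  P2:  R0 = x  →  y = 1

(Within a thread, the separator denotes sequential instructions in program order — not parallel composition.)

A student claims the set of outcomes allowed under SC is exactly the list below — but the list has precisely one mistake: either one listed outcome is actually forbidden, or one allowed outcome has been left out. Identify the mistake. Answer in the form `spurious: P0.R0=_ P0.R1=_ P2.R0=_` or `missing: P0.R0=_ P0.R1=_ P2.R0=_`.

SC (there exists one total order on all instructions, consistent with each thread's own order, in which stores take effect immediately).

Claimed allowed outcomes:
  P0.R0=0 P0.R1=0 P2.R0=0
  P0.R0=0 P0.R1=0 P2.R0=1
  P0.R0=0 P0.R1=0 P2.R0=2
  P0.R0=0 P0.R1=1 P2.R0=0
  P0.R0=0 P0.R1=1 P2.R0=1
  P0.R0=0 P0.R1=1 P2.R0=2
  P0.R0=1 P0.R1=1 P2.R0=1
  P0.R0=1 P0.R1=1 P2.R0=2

missing: P0.R0=1 P0.R1=1 P2.R0=0

outcome vector order: (P0.R0,P0.R1,P2.R0)
[SC] allowed = {0/0/0, 0/0/1, 0/0/2, 0/1/0, 0/1/1, 0/1/2, 1/1/0, 1/1/1, 1/1/2}
SC∖claimed = {1/1/0}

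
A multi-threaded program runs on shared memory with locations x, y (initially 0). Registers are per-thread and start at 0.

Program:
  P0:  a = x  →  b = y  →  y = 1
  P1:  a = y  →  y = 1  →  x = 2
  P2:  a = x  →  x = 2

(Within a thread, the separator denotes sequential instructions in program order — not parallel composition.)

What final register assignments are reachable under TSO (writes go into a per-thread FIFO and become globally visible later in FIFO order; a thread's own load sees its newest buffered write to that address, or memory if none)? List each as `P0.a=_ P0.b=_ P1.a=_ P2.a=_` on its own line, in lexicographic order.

outcome vector order: (P0.a,P0.b,P1.a,P2.a)
|TSO outcomes| = 10

P0.a=0 P0.b=0 P1.a=0 P2.a=0
P0.a=0 P0.b=0 P1.a=0 P2.a=2
P0.a=0 P0.b=0 P1.a=1 P2.a=0
P0.a=0 P0.b=0 P1.a=1 P2.a=2
P0.a=0 P0.b=1 P1.a=0 P2.a=0
P0.a=0 P0.b=1 P1.a=0 P2.a=2
P0.a=2 P0.b=0 P1.a=0 P2.a=0
P0.a=2 P0.b=0 P1.a=1 P2.a=0
P0.a=2 P0.b=1 P1.a=0 P2.a=0
P0.a=2 P0.b=1 P1.a=0 P2.a=2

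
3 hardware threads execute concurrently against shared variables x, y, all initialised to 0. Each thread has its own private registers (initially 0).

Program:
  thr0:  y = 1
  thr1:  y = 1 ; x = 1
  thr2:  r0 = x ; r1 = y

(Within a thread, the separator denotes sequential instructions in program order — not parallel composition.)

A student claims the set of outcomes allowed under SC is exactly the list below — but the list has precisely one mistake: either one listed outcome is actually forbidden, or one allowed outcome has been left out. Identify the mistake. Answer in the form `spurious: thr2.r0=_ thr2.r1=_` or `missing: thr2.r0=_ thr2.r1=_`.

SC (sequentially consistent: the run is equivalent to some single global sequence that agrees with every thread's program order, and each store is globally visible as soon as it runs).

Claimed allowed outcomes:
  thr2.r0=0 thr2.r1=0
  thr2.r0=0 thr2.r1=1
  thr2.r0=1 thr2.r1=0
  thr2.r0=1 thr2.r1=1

spurious: thr2.r0=1 thr2.r1=0

outcome vector order: (thr2.r0,thr2.r1)
SC: 3 outcomes — {0/0, 0/1, 1/1}
claimed∖SC = {1/0}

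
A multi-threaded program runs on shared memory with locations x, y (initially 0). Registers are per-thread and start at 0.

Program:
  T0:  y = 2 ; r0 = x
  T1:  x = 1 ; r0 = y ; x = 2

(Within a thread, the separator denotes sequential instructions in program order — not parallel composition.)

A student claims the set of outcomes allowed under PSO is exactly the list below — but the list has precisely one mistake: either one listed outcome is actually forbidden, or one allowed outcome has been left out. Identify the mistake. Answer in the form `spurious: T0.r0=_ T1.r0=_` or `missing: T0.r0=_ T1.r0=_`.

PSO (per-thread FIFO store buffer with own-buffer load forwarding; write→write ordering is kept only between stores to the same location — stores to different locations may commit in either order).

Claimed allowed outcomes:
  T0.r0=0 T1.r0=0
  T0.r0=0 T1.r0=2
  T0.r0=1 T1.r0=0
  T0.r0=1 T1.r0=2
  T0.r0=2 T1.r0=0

outcome vector order: (T0.r0,T1.r0)
PSO: 6 outcomes — {0/0 0/2 1/0 1/2 2/0 2/2}
PSO∖claimed = {2/2}

missing: T0.r0=2 T1.r0=2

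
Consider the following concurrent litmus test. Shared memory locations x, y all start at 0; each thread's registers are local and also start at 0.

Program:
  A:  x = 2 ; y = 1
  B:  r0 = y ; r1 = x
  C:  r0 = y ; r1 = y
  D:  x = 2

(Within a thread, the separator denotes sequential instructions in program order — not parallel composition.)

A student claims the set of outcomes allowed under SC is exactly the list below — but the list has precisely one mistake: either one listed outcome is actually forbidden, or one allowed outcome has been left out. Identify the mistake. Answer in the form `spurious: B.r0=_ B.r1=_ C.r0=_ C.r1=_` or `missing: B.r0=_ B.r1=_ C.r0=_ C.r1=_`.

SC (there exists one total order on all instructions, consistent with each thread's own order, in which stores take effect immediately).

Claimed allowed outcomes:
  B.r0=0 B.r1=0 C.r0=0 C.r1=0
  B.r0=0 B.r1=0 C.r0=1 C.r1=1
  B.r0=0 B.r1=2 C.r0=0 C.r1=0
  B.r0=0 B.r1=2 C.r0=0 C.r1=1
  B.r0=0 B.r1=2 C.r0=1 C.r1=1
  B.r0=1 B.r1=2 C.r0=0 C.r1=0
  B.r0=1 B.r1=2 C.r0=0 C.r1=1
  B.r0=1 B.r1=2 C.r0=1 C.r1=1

outcome vector order: (B.r0,B.r1,C.r0,C.r1)
SC: 9 outcomes — {(0,0,0,0), (0,0,0,1), (0,0,1,1), (0,2,0,0), (0,2,0,1), (0,2,1,1), (1,2,0,0), (1,2,0,1), (1,2,1,1)}
SC∖claimed = {(0,0,0,1)}

missing: B.r0=0 B.r1=0 C.r0=0 C.r1=1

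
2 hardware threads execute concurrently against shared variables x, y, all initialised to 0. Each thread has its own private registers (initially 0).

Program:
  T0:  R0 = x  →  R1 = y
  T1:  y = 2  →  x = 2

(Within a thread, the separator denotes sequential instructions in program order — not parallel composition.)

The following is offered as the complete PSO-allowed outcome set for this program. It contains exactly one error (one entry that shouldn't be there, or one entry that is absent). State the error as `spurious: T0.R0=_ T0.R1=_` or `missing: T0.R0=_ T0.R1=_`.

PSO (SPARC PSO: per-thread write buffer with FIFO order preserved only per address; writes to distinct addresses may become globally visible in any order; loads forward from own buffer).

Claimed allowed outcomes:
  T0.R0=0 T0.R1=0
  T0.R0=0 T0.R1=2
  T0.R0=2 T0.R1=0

missing: T0.R0=2 T0.R1=2

outcome vector order: (T0.R0,T0.R1)
[PSO] allowed = {00, 02, 20, 22}
PSO∖claimed = {22}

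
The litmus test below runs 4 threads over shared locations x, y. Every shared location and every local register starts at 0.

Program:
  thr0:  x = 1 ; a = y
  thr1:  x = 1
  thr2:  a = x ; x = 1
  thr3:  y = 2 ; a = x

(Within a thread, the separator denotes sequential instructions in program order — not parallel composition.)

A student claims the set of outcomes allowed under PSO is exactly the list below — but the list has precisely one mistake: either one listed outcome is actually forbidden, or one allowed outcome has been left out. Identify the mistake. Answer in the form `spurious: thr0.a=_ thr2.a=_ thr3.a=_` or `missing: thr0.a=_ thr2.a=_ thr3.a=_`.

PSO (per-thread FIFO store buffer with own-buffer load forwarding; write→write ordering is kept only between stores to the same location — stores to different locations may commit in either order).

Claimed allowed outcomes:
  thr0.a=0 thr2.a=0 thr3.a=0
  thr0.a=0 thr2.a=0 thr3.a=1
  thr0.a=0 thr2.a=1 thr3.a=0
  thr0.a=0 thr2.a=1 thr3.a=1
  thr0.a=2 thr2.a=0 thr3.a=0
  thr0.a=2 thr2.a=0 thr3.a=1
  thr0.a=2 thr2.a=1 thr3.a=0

outcome vector order: (thr0.a,thr2.a,thr3.a)
PSO (8): <0 0 0> <0 0 1> <0 1 0> <0 1 1> <2 0 0> <2 0 1> <2 1 0> <2 1 1>
PSO∖claimed = {<2 1 1>}

missing: thr0.a=2 thr2.a=1 thr3.a=1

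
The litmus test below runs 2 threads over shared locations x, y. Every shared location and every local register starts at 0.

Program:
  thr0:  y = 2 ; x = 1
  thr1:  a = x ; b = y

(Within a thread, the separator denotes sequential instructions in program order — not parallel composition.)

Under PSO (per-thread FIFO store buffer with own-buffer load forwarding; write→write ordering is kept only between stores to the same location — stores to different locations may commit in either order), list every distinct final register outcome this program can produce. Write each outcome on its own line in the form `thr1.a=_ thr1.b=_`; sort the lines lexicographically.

thr1.a=0 thr1.b=0
thr1.a=0 thr1.b=2
thr1.a=1 thr1.b=0
thr1.a=1 thr1.b=2

outcome vector order: (thr1.a,thr1.b)
|PSO outcomes| = 4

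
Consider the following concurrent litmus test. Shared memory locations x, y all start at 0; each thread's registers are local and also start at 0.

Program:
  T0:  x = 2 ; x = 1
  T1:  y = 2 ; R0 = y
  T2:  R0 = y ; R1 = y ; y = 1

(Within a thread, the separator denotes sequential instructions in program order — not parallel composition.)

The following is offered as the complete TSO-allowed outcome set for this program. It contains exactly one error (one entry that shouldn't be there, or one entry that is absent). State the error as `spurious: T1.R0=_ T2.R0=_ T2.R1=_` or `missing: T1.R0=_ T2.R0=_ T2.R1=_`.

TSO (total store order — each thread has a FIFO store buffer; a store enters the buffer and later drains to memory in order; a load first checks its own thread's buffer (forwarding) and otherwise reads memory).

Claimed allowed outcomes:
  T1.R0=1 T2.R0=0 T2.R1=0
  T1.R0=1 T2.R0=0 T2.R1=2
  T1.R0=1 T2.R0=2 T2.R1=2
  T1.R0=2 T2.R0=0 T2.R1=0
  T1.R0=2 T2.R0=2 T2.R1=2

outcome vector order: (T1.R0,T2.R0,T2.R1)
TSO (6): (1,0,0), (1,0,2), (1,2,2), (2,0,0), (2,0,2), (2,2,2)
TSO∖claimed = {(2,0,2)}

missing: T1.R0=2 T2.R0=0 T2.R1=2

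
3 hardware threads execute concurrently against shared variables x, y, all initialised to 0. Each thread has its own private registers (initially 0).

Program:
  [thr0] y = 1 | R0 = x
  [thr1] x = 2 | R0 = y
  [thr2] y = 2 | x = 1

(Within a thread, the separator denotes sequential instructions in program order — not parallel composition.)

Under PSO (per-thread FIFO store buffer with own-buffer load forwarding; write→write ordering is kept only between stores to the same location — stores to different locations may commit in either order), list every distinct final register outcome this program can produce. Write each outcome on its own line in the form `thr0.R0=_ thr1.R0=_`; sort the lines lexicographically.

thr0.R0=0 thr1.R0=0
thr0.R0=0 thr1.R0=1
thr0.R0=0 thr1.R0=2
thr0.R0=1 thr1.R0=0
thr0.R0=1 thr1.R0=1
thr0.R0=1 thr1.R0=2
thr0.R0=2 thr1.R0=0
thr0.R0=2 thr1.R0=1
thr0.R0=2 thr1.R0=2

outcome vector order: (thr0.R0,thr1.R0)
|PSO outcomes| = 9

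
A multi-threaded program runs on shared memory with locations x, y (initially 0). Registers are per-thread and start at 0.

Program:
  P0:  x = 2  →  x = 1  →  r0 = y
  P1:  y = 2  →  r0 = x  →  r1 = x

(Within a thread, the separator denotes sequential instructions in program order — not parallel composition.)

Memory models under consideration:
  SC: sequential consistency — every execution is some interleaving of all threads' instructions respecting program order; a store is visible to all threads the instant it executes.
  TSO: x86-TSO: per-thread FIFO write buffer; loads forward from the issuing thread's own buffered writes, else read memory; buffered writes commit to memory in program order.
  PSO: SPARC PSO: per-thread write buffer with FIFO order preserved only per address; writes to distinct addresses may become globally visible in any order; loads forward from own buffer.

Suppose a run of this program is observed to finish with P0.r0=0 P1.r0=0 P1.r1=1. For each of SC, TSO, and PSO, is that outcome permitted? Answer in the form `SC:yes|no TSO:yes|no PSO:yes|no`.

SC:no TSO:yes PSO:yes

outcome vector order: (P0.r0,P1.r0,P1.r1)
[SC] allowed = {(0,1,1) (2,0,0) (2,0,1) (2,0,2) (2,1,1) (2,2,1) (2,2,2)}
[TSO] allowed = {(0,0,0) (0,0,1) (0,0,2) (0,1,1) (0,2,1) (0,2,2) (2,0,0) (2,0,1) (2,0,2) (2,1,1) (2,2,1) (2,2,2)}
[PSO] allowed = {(0,0,0) (0,0,1) (0,0,2) (0,1,1) (0,2,1) (0,2,2) (2,0,0) (2,0,1) (2,0,2) (2,1,1) (2,2,1) (2,2,2)}
target (0,0,1) ∈ {TSO,PSO}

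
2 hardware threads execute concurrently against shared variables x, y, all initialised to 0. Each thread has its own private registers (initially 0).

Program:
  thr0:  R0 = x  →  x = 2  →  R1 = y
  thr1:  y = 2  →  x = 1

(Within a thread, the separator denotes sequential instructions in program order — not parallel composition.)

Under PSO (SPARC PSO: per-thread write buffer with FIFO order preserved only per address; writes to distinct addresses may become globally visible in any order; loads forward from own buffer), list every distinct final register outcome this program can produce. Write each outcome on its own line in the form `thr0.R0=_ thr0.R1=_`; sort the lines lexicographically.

thr0.R0=0 thr0.R1=0
thr0.R0=0 thr0.R1=2
thr0.R0=1 thr0.R1=0
thr0.R0=1 thr0.R1=2

outcome vector order: (thr0.R0,thr0.R1)
|PSO outcomes| = 4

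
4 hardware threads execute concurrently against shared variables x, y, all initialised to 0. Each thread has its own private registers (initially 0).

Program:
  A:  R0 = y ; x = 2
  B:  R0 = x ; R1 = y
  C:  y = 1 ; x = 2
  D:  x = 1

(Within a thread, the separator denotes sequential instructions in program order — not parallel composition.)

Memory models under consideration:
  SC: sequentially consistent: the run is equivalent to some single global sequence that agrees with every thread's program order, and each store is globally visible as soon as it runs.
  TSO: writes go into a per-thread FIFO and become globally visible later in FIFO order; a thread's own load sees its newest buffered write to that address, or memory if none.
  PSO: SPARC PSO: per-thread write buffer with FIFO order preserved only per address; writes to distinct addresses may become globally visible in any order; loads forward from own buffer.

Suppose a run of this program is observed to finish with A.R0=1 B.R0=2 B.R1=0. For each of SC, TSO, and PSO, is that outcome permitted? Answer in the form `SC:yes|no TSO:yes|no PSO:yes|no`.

outcome vector order: (A.R0,B.R0,B.R1)
SC: 11 outcomes — {(0,0,0); (0,0,1); (0,1,0); (0,1,1); (0,2,0); (0,2,1); (1,0,0); (1,0,1); (1,1,0); (1,1,1); (1,2,1)}
TSO: 11 outcomes — {(0,0,0); (0,0,1); (0,1,0); (0,1,1); (0,2,0); (0,2,1); (1,0,0); (1,0,1); (1,1,0); (1,1,1); (1,2,1)}
PSO: 12 outcomes — {(0,0,0); (0,0,1); (0,1,0); (0,1,1); (0,2,0); (0,2,1); (1,0,0); (1,0,1); (1,1,0); (1,1,1); (1,2,0); (1,2,1)}
target (1,2,0) ∈ {PSO}

SC:no TSO:no PSO:yes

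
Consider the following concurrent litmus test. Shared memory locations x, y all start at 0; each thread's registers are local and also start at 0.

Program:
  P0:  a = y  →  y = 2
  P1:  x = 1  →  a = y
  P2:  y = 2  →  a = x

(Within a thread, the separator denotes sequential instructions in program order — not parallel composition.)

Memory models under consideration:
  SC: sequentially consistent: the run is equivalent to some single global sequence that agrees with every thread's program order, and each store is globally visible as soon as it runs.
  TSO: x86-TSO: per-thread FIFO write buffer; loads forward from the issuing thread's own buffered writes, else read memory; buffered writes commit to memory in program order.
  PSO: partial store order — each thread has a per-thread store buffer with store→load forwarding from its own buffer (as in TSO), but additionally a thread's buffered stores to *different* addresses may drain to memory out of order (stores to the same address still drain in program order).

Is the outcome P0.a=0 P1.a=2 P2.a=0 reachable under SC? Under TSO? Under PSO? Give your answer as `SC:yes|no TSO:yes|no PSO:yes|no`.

SC:yes TSO:yes PSO:yes

outcome vector order: (P0.a,P1.a,P2.a)
[SC] allowed = {0/0/1 0/2/0 0/2/1 2/0/1 2/2/0 2/2/1}
[TSO] allowed = {0/0/0 0/0/1 0/2/0 0/2/1 2/0/0 2/0/1 2/2/0 2/2/1}
[PSO] allowed = {0/0/0 0/0/1 0/2/0 0/2/1 2/0/0 2/0/1 2/2/0 2/2/1}
target 0/2/0 ∈ {SC,TSO,PSO}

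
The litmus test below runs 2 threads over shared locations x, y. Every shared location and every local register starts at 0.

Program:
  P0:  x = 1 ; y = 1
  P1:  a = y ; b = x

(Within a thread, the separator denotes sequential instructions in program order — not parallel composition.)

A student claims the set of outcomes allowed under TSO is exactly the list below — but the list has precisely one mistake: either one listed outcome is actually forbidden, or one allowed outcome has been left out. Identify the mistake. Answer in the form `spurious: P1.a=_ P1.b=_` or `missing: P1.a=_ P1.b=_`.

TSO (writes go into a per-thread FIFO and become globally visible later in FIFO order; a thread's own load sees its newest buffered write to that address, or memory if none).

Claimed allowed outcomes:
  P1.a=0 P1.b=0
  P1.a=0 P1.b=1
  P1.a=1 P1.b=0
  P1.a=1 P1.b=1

outcome vector order: (P1.a,P1.b)
under TSO → (0,0); (0,1); (1,1)
claimed∖TSO = {(1,0)}

spurious: P1.a=1 P1.b=0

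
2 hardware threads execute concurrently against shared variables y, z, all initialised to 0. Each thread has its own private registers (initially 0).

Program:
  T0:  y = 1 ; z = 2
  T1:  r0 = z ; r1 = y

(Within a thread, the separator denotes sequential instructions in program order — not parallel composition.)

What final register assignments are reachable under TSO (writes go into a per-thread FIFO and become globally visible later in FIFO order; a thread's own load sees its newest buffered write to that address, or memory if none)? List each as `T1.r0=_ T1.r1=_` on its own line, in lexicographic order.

outcome vector order: (T1.r0,T1.r1)
|TSO outcomes| = 3

T1.r0=0 T1.r1=0
T1.r0=0 T1.r1=1
T1.r0=2 T1.r1=1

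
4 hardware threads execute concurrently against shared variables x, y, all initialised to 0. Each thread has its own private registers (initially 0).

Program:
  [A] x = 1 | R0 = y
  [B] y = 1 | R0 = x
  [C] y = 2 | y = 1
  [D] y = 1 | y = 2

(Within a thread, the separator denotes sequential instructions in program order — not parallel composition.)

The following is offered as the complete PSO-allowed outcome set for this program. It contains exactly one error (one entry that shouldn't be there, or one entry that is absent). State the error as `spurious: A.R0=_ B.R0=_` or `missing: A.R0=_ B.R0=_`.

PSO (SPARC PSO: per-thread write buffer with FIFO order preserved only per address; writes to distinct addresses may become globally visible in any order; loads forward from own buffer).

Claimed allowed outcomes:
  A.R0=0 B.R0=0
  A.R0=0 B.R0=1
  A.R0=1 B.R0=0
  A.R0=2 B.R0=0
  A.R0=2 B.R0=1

missing: A.R0=1 B.R0=1

outcome vector order: (A.R0,B.R0)
PSO: 6 outcomes — {(0,0), (0,1), (1,0), (1,1), (2,0), (2,1)}
PSO∖claimed = {(1,1)}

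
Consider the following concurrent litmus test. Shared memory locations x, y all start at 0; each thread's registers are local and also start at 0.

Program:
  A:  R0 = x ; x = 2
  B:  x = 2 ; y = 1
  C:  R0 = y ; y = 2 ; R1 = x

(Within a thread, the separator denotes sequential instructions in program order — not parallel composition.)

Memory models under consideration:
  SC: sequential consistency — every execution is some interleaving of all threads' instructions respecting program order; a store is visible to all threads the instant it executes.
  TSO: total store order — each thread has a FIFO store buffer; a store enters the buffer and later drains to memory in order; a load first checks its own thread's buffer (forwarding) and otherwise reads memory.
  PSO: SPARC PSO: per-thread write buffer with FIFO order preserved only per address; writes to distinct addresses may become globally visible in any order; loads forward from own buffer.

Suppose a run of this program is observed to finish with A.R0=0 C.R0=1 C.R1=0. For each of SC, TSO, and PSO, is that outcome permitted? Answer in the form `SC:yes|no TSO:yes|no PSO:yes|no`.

outcome vector order: (A.R0,C.R0,C.R1)
SC: 6 outcomes — {(0,0,0); (0,0,2); (0,1,2); (2,0,0); (2,0,2); (2,1,2)}
TSO: 6 outcomes — {(0,0,0); (0,0,2); (0,1,2); (2,0,0); (2,0,2); (2,1,2)}
PSO: 8 outcomes — {(0,0,0); (0,0,2); (0,1,0); (0,1,2); (2,0,0); (2,0,2); (2,1,0); (2,1,2)}
target (0,1,0) ∈ {PSO}

SC:no TSO:no PSO:yes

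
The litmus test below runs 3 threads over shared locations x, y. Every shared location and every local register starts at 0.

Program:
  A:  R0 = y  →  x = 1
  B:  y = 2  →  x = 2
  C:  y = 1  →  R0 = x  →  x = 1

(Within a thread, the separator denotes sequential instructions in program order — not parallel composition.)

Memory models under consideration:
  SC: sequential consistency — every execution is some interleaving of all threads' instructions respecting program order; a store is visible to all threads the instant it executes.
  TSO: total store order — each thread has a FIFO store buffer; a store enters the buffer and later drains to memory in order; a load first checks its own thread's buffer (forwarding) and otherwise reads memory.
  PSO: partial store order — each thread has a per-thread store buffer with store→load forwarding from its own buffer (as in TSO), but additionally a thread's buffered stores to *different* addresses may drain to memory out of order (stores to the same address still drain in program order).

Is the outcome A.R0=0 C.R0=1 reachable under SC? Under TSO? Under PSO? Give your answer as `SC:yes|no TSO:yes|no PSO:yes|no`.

outcome vector order: (A.R0,C.R0)
under SC → 00; 01; 02; 10; 11; 12; 20; 21; 22
under TSO → 00; 01; 02; 10; 11; 12; 20; 21; 22
under PSO → 00; 01; 02; 10; 11; 12; 20; 21; 22
target 01 ∈ {SC,TSO,PSO}

SC:yes TSO:yes PSO:yes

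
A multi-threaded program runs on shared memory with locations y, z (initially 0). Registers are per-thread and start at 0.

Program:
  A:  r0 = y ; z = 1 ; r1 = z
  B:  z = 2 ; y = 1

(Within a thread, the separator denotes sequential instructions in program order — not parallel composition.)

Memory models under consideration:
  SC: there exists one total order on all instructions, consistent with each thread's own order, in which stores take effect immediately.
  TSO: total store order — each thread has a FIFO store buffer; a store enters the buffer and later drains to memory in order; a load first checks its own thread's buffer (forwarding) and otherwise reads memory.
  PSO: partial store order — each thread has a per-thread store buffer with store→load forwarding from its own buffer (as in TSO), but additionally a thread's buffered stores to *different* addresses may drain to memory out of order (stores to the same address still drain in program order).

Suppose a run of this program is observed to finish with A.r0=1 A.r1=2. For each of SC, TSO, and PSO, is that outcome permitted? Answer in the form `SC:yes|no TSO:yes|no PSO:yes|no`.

SC:no TSO:no PSO:yes

outcome vector order: (A.r0,A.r1)
SC (3): <0 1>, <0 2>, <1 1>
TSO (3): <0 1>, <0 2>, <1 1>
PSO (4): <0 1>, <0 2>, <1 1>, <1 2>
target <1 2> ∈ {PSO}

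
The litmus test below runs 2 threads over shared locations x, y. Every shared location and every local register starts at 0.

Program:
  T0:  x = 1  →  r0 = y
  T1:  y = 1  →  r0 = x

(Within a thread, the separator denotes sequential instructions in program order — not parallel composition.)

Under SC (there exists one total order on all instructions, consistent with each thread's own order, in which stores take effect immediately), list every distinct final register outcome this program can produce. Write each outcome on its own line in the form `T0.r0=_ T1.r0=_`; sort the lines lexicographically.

T0.r0=0 T1.r0=1
T0.r0=1 T1.r0=0
T0.r0=1 T1.r0=1

outcome vector order: (T0.r0,T1.r0)
|SC outcomes| = 3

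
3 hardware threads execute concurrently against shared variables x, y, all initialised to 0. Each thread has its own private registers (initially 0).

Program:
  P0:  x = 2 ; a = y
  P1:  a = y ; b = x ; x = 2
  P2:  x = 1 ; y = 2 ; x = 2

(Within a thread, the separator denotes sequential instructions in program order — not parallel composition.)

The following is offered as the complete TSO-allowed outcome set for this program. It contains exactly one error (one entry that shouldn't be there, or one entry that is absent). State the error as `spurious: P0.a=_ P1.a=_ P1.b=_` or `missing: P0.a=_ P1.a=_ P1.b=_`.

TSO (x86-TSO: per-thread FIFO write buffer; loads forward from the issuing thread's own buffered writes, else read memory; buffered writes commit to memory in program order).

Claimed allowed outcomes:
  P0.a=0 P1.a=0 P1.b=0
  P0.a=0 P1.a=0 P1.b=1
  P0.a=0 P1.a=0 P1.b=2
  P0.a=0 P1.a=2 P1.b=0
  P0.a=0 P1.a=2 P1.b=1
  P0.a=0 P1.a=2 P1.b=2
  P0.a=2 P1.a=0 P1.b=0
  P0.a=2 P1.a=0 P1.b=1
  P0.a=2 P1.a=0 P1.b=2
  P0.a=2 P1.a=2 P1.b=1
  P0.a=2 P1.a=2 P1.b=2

spurious: P0.a=0 P1.a=2 P1.b=0

outcome vector order: (P0.a,P1.a,P1.b)
TSO (10): 000 001 002 021 022 200 201 202 221 222
claimed∖TSO = {020}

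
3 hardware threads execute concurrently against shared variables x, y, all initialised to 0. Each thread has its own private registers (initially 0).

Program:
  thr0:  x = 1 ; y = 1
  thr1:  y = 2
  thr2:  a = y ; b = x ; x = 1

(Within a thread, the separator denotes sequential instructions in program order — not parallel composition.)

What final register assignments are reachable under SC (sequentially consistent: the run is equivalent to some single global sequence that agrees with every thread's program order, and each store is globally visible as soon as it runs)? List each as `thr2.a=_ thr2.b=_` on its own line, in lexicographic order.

thr2.a=0 thr2.b=0
thr2.a=0 thr2.b=1
thr2.a=1 thr2.b=1
thr2.a=2 thr2.b=0
thr2.a=2 thr2.b=1

outcome vector order: (thr2.a,thr2.b)
|SC outcomes| = 5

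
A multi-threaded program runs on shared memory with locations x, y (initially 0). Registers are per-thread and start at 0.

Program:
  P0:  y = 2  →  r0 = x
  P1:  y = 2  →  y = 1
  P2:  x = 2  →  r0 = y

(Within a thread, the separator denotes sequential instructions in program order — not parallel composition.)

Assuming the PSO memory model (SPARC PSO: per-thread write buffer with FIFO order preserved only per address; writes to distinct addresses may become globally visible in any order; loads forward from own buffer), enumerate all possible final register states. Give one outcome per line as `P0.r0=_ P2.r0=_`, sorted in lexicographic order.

outcome vector order: (P0.r0,P2.r0)
|PSO outcomes| = 6

P0.r0=0 P2.r0=0
P0.r0=0 P2.r0=1
P0.r0=0 P2.r0=2
P0.r0=2 P2.r0=0
P0.r0=2 P2.r0=1
P0.r0=2 P2.r0=2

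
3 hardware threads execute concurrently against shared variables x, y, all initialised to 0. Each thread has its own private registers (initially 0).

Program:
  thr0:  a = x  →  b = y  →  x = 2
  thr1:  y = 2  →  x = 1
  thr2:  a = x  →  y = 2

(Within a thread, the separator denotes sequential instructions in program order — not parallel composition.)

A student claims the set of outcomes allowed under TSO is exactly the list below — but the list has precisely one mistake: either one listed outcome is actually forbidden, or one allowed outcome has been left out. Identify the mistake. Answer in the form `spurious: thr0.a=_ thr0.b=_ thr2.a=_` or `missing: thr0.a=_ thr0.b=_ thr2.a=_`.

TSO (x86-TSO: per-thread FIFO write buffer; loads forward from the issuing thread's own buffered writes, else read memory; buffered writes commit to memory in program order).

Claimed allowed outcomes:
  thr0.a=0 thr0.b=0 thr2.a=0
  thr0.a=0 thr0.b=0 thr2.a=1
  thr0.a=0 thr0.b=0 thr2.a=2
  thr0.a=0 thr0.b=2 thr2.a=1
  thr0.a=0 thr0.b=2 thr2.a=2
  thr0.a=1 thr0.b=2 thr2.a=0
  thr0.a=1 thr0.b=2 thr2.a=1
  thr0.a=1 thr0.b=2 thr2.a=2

missing: thr0.a=0 thr0.b=2 thr2.a=0

outcome vector order: (thr0.a,thr0.b,thr2.a)
TSO (9): 000, 001, 002, 020, 021, 022, 120, 121, 122
TSO∖claimed = {020}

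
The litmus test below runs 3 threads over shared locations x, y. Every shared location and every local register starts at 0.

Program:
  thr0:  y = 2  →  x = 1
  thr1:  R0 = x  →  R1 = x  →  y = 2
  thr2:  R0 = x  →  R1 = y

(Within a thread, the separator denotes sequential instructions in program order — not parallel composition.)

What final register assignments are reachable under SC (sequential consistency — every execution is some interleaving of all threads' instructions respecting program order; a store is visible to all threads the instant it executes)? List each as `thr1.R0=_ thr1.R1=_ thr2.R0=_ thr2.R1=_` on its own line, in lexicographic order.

thr1.R0=0 thr1.R1=0 thr2.R0=0 thr2.R1=0
thr1.R0=0 thr1.R1=0 thr2.R0=0 thr2.R1=2
thr1.R0=0 thr1.R1=0 thr2.R0=1 thr2.R1=2
thr1.R0=0 thr1.R1=1 thr2.R0=0 thr2.R1=0
thr1.R0=0 thr1.R1=1 thr2.R0=0 thr2.R1=2
thr1.R0=0 thr1.R1=1 thr2.R0=1 thr2.R1=2
thr1.R0=1 thr1.R1=1 thr2.R0=0 thr2.R1=0
thr1.R0=1 thr1.R1=1 thr2.R0=0 thr2.R1=2
thr1.R0=1 thr1.R1=1 thr2.R0=1 thr2.R1=2

outcome vector order: (thr1.R0,thr1.R1,thr2.R0,thr2.R1)
|SC outcomes| = 9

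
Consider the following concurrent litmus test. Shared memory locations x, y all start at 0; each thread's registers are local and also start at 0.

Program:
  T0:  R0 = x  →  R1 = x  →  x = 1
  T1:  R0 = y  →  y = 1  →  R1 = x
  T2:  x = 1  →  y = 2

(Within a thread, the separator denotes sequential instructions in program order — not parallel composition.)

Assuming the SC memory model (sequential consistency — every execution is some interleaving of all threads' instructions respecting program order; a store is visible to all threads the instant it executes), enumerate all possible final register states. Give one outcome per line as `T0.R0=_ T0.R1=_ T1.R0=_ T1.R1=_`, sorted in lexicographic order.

outcome vector order: (T0.R0,T0.R1,T1.R0,T1.R1)
|SC outcomes| = 9

T0.R0=0 T0.R1=0 T1.R0=0 T1.R1=0
T0.R0=0 T0.R1=0 T1.R0=0 T1.R1=1
T0.R0=0 T0.R1=0 T1.R0=2 T1.R1=1
T0.R0=0 T0.R1=1 T1.R0=0 T1.R1=0
T0.R0=0 T0.R1=1 T1.R0=0 T1.R1=1
T0.R0=0 T0.R1=1 T1.R0=2 T1.R1=1
T0.R0=1 T0.R1=1 T1.R0=0 T1.R1=0
T0.R0=1 T0.R1=1 T1.R0=0 T1.R1=1
T0.R0=1 T0.R1=1 T1.R0=2 T1.R1=1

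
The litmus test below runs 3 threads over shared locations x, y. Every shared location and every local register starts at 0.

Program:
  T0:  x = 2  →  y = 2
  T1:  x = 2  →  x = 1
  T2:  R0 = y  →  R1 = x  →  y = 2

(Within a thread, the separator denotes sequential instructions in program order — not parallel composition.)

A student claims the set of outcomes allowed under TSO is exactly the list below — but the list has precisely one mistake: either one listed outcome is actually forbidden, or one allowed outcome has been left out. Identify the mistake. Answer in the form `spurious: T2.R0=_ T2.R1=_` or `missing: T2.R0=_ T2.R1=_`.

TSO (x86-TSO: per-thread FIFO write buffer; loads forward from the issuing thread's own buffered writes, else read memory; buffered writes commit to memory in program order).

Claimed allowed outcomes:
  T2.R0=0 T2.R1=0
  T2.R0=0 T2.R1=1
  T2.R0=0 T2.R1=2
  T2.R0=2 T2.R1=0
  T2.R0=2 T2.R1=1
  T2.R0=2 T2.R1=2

outcome vector order: (T2.R0,T2.R1)
under TSO → 00, 01, 02, 21, 22
claimed∖TSO = {20}

spurious: T2.R0=2 T2.R1=0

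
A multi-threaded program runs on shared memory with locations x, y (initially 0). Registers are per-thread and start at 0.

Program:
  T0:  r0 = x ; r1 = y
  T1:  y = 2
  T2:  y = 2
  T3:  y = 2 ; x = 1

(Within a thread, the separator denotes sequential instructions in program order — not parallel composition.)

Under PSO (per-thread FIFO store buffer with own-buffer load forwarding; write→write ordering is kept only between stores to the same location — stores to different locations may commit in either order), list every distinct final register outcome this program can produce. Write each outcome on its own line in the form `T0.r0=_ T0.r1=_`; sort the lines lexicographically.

outcome vector order: (T0.r0,T0.r1)
|PSO outcomes| = 4

T0.r0=0 T0.r1=0
T0.r0=0 T0.r1=2
T0.r0=1 T0.r1=0
T0.r0=1 T0.r1=2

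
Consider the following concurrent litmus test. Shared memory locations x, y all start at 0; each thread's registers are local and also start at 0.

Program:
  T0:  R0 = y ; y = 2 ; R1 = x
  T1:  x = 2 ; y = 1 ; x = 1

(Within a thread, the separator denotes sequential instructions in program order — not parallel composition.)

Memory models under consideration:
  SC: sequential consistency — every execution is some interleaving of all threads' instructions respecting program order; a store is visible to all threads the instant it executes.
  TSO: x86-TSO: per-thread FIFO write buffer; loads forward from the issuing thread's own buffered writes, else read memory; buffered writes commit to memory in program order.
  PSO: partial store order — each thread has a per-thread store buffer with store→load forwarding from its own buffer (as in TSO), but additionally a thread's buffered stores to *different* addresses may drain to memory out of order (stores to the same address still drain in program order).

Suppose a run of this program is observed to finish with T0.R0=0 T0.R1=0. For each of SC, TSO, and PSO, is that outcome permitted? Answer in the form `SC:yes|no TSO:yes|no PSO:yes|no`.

SC:yes TSO:yes PSO:yes

outcome vector order: (T0.R0,T0.R1)
under SC → 0/0; 0/1; 0/2; 1/1; 1/2
under TSO → 0/0; 0/1; 0/2; 1/1; 1/2
under PSO → 0/0; 0/1; 0/2; 1/0; 1/1; 1/2
target 0/0 ∈ {SC,TSO,PSO}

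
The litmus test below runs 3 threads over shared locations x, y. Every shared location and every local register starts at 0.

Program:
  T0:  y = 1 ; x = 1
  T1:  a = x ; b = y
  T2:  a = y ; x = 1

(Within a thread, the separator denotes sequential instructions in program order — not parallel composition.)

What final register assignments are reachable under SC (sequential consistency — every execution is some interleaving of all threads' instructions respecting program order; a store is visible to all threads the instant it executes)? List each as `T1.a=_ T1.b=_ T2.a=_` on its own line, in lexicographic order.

T1.a=0 T1.b=0 T2.a=0
T1.a=0 T1.b=0 T2.a=1
T1.a=0 T1.b=1 T2.a=0
T1.a=0 T1.b=1 T2.a=1
T1.a=1 T1.b=0 T2.a=0
T1.a=1 T1.b=1 T2.a=0
T1.a=1 T1.b=1 T2.a=1

outcome vector order: (T1.a,T1.b,T2.a)
|SC outcomes| = 7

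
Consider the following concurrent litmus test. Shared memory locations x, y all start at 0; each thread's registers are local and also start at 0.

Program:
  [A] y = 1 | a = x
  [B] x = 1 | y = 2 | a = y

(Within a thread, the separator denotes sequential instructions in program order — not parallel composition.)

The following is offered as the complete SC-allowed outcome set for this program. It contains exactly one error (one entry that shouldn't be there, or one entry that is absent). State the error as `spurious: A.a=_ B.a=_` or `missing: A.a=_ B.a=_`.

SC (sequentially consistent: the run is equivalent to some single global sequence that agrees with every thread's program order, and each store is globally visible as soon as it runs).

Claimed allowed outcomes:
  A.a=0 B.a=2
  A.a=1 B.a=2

outcome vector order: (A.a,B.a)
[SC] allowed = {02 11 12}
SC∖claimed = {11}

missing: A.a=1 B.a=1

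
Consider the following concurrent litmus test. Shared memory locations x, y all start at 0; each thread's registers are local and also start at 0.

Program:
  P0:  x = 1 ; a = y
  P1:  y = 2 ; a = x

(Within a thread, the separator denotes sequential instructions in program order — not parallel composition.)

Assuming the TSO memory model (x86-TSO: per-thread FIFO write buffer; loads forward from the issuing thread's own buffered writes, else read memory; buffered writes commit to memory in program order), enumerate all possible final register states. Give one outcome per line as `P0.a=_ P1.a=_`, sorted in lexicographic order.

outcome vector order: (P0.a,P1.a)
|TSO outcomes| = 4

P0.a=0 P1.a=0
P0.a=0 P1.a=1
P0.a=2 P1.a=0
P0.a=2 P1.a=1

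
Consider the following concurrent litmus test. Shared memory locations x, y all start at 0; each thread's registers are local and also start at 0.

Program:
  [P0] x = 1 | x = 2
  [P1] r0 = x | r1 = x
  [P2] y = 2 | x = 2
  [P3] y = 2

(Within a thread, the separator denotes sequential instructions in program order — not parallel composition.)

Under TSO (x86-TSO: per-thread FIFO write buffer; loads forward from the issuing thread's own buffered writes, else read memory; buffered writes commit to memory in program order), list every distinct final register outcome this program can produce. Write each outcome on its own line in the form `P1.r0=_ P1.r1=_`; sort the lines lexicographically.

P1.r0=0 P1.r1=0
P1.r0=0 P1.r1=1
P1.r0=0 P1.r1=2
P1.r0=1 P1.r1=1
P1.r0=1 P1.r1=2
P1.r0=2 P1.r1=1
P1.r0=2 P1.r1=2

outcome vector order: (P1.r0,P1.r1)
|TSO outcomes| = 7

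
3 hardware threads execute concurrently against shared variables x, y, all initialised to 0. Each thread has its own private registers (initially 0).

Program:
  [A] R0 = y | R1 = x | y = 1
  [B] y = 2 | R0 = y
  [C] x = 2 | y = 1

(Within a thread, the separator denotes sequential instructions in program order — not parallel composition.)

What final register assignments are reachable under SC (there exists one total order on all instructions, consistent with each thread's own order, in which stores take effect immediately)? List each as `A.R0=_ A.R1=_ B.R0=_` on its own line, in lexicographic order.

outcome vector order: (A.R0,A.R1,B.R0)
|SC outcomes| = 10

A.R0=0 A.R1=0 B.R0=1
A.R0=0 A.R1=0 B.R0=2
A.R0=0 A.R1=2 B.R0=1
A.R0=0 A.R1=2 B.R0=2
A.R0=1 A.R1=2 B.R0=1
A.R0=1 A.R1=2 B.R0=2
A.R0=2 A.R1=0 B.R0=1
A.R0=2 A.R1=0 B.R0=2
A.R0=2 A.R1=2 B.R0=1
A.R0=2 A.R1=2 B.R0=2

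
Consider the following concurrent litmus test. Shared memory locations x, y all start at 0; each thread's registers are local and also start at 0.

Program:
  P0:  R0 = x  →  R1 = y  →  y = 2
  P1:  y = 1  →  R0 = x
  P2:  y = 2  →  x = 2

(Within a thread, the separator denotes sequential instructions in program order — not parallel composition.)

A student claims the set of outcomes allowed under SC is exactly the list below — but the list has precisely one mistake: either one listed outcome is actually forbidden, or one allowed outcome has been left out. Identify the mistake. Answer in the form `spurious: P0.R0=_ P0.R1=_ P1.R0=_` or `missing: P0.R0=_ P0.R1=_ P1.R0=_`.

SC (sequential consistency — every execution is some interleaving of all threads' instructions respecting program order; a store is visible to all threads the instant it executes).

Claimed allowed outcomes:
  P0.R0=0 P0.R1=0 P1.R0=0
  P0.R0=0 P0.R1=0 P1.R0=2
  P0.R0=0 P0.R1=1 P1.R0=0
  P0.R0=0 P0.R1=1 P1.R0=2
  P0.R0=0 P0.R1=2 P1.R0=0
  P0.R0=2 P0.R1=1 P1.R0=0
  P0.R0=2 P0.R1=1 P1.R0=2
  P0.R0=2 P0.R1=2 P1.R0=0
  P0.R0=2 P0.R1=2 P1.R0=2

outcome vector order: (P0.R0,P0.R1,P1.R0)
SC (10): <0 0 0>, <0 0 2>, <0 1 0>, <0 1 2>, <0 2 0>, <0 2 2>, <2 1 0>, <2 1 2>, <2 2 0>, <2 2 2>
SC∖claimed = {<0 2 2>}

missing: P0.R0=0 P0.R1=2 P1.R0=2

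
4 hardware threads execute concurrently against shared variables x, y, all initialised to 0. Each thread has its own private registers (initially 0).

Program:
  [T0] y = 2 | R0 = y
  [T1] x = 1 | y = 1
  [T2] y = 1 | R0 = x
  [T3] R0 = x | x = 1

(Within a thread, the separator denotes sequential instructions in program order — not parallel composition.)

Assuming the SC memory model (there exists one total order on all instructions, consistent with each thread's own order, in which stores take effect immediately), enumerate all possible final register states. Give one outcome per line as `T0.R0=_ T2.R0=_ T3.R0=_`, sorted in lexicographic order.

T0.R0=1 T2.R0=0 T3.R0=0
T0.R0=1 T2.R0=0 T3.R0=1
T0.R0=1 T2.R0=1 T3.R0=0
T0.R0=1 T2.R0=1 T3.R0=1
T0.R0=2 T2.R0=0 T3.R0=0
T0.R0=2 T2.R0=0 T3.R0=1
T0.R0=2 T2.R0=1 T3.R0=0
T0.R0=2 T2.R0=1 T3.R0=1

outcome vector order: (T0.R0,T2.R0,T3.R0)
|SC outcomes| = 8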